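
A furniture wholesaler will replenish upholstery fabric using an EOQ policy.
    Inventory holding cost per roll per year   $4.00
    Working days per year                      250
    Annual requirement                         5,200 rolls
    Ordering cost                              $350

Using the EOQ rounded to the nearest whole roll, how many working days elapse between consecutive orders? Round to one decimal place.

EOQ = √(2DS/H) = √(2 × 5,200 × 350 / 4)
    = √(910,000.00) ≈ 953.94 → Q = 954 rolls
Days between orders = 250 / (D/Q) = 250 / 5.451 ≈ 45.865

45.9 days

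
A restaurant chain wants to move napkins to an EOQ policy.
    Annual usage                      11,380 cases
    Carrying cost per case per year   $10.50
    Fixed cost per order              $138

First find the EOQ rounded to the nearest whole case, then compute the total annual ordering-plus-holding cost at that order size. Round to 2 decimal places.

$5,742.76

Optimal lot size Q* = (2 × 11,380 × $138 / $10.5)^½ ≈ 546.93 → Q = 547 cases
Ordering: D/Q × S = 11,380/547 × $138 = $2,871.01
Holding:  Q/2 × H = 547/2 × $10.5 = $2,871.75
Total = $2,871.01 + $2,871.75 = $5,742.76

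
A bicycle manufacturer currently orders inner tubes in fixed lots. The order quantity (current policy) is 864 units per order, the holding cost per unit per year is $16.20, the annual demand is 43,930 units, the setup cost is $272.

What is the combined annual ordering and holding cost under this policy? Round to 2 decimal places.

$20,828.21

Ordering: D/Q × S = 43,930/864 × $272 = $13,829.81
Holding:  Q/2 × H = 864/2 × $16.2 = $6,998.40
Total = $13,829.81 + $6,998.40 = $20,828.21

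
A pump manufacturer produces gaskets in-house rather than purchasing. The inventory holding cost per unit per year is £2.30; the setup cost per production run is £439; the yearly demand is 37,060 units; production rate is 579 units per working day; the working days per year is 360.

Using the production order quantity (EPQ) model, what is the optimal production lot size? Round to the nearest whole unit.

4,148 units

d = 37,060/360 = 102.9444 units/day;  effective holding cost H(1 − d/p) = 2.3·(1 − 102.9444/579) = 1.89107
Q* = √(2DS / H_eff) = √(2·37,060·439 / 1.89107) ≈ 4,148.07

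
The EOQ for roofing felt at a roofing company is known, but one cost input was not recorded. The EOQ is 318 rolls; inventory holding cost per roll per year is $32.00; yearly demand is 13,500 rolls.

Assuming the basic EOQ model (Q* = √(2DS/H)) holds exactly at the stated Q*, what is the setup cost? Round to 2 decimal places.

$119.85

EOQ relation: Q² = 2DS/H, so rearrange for the unknown.
S = Q²H / (2D) = 318² × 32 / (2 × 13,500) = 119.8507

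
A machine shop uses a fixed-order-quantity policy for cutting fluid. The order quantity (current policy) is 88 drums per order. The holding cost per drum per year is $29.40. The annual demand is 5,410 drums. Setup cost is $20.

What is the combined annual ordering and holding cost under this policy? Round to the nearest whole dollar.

$2,523

Orders/yr = 5,410/88 = 61.477; ordering cost = 61.477 × $20 = $1,229.55
Average inventory = 88/2 = 44; holding cost = 44 × $29.4 = $1,293.60
Total = $1,229.55 + $1,293.60 = $2,523.15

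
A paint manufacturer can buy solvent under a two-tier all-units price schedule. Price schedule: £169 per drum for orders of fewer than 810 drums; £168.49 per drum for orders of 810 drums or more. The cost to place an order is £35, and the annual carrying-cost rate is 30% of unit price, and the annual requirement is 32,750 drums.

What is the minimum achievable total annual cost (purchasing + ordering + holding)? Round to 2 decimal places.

H₁ = 30%×£169 = £50.7000;  H₂ = 30%×£168.49 = £50.5470
EOQ₁ = √(2×32,750×35/50.7000) = 212.64  (< 810, feasible at tier 1)
EOQ₂ = √(2×32,750×35/50.5470) = 212.96  (< 810 → use Q = 810 at tier-2 price)
TC(tier 1 (EOQ₁), Q≈212.6) = £5,545,530.99
TC(tier 2, Q≈810.0) = £5,539,934.16
Minimum at tier 2: £5,539,934.16

£5,539,934.16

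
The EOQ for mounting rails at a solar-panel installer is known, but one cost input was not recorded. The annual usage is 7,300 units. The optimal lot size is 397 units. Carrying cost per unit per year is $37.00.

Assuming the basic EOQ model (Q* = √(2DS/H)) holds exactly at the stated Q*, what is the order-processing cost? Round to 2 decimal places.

$399.42

EOQ relation: Q² = 2DS/H, so rearrange for the unknown.
S = Q²H / (2D) = 397² × 37 / (2 × 7,300) = 399.4201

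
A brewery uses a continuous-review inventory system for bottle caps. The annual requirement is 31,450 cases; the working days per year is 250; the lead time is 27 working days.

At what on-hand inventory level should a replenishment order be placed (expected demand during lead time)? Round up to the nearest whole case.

3,397 cases

Daily demand d = 31,450 / 250 = 125.800 cases/day
Demand during lead time = 125.800 × 27 = 3,396.60
Reorder point = 3,396.60 → round up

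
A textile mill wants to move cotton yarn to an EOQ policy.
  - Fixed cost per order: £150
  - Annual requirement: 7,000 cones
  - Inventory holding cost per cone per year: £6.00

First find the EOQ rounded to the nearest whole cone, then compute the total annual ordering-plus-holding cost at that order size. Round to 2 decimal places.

£3,549.65

Q* = √(2·D·S / H) = √(2·7,000·150 / 6) = √350,000.0 ≈ 591.61 → Q = 592 cones
Ordering: D/Q × S = 7,000/592 × £150 = £1,773.65
Holding:  Q/2 × H = 592/2 × £6 = £1,776.00
Total = £1,773.65 + £1,776.00 = £3,549.65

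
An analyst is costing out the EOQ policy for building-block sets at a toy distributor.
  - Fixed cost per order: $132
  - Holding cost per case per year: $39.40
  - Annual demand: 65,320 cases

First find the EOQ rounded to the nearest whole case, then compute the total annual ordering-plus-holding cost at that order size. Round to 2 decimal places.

$26,065.93

EOQ = √(2DS/H) = √(2 × 65,320 × 132 / 39.4)
    = √(437,677.16) ≈ 661.57 → Q = 662 cases
Ordering: D/Q × S = 65,320/662 × $132 = $13,024.53
Holding:  Q/2 × H = 662/2 × $39.4 = $13,041.40
Total = $13,024.53 + $13,041.40 = $26,065.93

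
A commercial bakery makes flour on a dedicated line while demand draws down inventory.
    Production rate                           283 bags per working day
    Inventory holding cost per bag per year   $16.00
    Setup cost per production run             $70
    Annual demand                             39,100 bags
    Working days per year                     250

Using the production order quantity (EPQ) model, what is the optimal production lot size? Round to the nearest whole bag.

875 bags

Daily demand d = 39,100/250 = 156.400; p = 283; 1 − d/p = 0.44735
EPQ = √(2DS / (H(1 − d/p)))
    = √(2 × 39,100 × 70 / (16 × 0.44735)) ≈ 874.52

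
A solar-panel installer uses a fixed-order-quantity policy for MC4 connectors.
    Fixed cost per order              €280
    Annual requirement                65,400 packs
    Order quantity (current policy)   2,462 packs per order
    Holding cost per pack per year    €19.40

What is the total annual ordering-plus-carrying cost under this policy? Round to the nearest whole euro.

€31,319

Orders/yr = 65,400/2,462 = 26.564; ordering cost = 26.564 × €280 = €7,437.86
Average inventory = 2,462/2 = 1231; holding cost = 1231 × €19.4 = €23,881.40
Total = €7,437.86 + €23,881.40 = €31,319.26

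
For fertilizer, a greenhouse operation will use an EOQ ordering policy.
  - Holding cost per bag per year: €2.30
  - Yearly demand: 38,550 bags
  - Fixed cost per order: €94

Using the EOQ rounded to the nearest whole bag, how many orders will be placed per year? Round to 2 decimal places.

2DS/H = 2·38,550·94/2.3 = 3,151,043.48
EOQ = √3,151,043.48 ≈ 1,775.12 → Q = 1,775
N = D/Q = 38,550/1,775 ≈ 21.718 orders/yr

21.72 orders per year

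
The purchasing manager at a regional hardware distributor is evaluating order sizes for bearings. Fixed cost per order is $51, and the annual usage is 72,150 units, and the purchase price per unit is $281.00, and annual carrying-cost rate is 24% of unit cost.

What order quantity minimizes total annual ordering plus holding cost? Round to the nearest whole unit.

H = i·C = 0.24 × $281 = $67.4400 per unit-year
EOQ = √(2DS/H) = √(2 × 72,150 × 51 / 67.44)
    = √(109,123.67) ≈ 330.34

330 units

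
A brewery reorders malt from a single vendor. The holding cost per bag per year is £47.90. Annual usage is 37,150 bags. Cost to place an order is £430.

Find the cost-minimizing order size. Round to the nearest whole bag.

EOQ = √(2DS/H) = √(2 × 37,150 × 430 / 47.9)
    = √(666,993.74) ≈ 816.70

817 bags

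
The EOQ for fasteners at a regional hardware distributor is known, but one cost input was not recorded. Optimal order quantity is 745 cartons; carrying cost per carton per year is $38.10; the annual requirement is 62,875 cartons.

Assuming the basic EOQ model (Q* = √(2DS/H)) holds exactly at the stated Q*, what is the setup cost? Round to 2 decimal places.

$168.16

Since Q* = (2DS/H)^½, squaring gives Q*²·H = 2DS.
S = Q²H / (2D) = 745² × 38.1 / (2 × 62,875) = 168.1626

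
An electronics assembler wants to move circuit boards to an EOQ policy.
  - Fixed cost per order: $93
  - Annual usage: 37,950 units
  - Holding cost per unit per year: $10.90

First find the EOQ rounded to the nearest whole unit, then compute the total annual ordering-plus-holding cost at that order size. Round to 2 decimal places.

Q* = √(2·D·S / H) = √(2·37,950·93 / 10.9) = √647,587.2 ≈ 804.73 → Q = 805 units
Annual ordering cost = (D/Q)·S = (37,950/805) × 93 = $4,384.29
Annual holding cost  = (Q/2)·H = (805/2) × 10.9 = $4,387.25
Total = $4,384.29 + $4,387.25 = $8,771.54

$8,771.54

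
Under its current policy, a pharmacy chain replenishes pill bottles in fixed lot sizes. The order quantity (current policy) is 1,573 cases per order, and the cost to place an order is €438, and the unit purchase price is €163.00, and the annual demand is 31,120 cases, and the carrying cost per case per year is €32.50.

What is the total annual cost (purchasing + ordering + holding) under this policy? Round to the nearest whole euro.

Annual ordering cost = (D/Q)·S = (31,120/1,573) × 438 = €8,665.33
Annual holding cost  = (Q/2)·H = (1,573/2) × 32.5 = €25,561.25
Purchase cost = D·C = 31,120 × 163 = €5,072,560.00
Total = €8,665.33 + €25,561.25 + €5,072,560.00 = €5,106,786.58

€5,106,787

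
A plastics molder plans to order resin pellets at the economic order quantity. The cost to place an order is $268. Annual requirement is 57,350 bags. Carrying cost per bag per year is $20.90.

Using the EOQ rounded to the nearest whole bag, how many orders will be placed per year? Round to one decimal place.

47.3 orders per year

EOQ = √(2DS/H) = √(2 × 57,350 × 268 / 20.9)
    = √(1,470,794.26) ≈ 1,212.76 → Q = 1,213
N = D/Q = 57,350/1,213 ≈ 47.279 orders/yr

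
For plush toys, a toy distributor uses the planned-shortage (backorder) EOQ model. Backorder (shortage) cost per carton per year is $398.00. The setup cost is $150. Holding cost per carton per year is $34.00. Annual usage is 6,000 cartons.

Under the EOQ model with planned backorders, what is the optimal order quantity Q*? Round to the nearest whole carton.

Q* = √(2DS/H) · √((H + b)/b)
   = √(2 × 6,000 × 150 / 34) · √((34 + 398) / 398)
   = 230.089 × 1.0418 ≈ 239.72

240 cartons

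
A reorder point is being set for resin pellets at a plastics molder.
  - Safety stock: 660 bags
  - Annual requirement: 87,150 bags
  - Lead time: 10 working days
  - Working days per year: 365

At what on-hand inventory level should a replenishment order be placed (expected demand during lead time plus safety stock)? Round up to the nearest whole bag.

Daily demand d = 87,150 / 365 = 238.767 bags/day
Demand during lead time = 238.767 × 10 = 2,387.67
Reorder point = 2,387.67 + 660 = 3,047.67 → round up

3,048 bags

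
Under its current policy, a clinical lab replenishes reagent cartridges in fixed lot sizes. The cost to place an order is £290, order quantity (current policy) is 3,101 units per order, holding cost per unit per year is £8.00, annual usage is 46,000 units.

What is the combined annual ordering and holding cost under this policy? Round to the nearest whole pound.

£16,706

Orders/yr = 46,000/3,101 = 14.834; ordering cost = 14.834 × £290 = £4,301.84
Average inventory = 3,101/2 = 1550.5; holding cost = 1550.5 × £8 = £12,404.00
Total = £4,301.84 + £12,404.00 = £16,705.84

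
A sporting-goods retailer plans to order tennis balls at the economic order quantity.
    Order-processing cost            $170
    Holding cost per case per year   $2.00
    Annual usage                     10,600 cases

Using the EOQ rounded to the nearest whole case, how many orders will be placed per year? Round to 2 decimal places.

Optimal lot size Q* = (2 × 10,600 × $170 / $2)^½ ≈ 1,342.39 → Q = 1,342
Orders per year = D/Q = 10,600 / 1,342 = 7.899

7.90 orders per year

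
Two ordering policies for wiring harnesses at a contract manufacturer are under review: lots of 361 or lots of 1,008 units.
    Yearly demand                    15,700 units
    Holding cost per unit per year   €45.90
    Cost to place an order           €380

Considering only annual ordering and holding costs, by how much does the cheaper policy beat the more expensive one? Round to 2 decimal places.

Annual cost at Q: ordering D·S/Q plus holding Q·H/2.
TC(361) = (15,700/361)×380 + (361/2)×45.9 = €24,811.27
TC(1,008) = (15,700/1,008)×380 + (1,008/2)×45.9 = €29,052.25
|ΔTC| = |€24,811.27 − €29,052.25| = €4,240.99

€4,240.99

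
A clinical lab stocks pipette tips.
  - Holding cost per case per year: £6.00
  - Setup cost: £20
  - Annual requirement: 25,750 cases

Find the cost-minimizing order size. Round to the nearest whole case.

414 cases

EOQ = √(2DS/H) = √(2 × 25,750 × 20 / 6)
    = √(171,666.67) ≈ 414.33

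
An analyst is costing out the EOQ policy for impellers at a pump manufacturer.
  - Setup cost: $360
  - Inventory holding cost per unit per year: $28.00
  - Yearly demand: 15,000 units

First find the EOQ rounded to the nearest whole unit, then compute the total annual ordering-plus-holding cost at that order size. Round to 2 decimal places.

$17,389.65

Optimal lot size Q* = (2 × 15,000 × $360 / $28)^½ ≈ 621.06 → Q = 621 units
Orders/yr = 15,000/621 = 24.155; ordering cost = 24.155 × $360 = $8,695.65
Average inventory = 621/2 = 310.5; holding cost = 310.5 × $28 = $8,694.00
Total = $8,695.65 + $8,694.00 = $17,389.65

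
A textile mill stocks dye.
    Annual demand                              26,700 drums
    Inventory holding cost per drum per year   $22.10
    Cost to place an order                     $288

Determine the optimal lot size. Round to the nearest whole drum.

834 drums

Q* = √(2·D·S / H) = √(2·26,700·288 / 22.1) = √695,891.4 ≈ 834.20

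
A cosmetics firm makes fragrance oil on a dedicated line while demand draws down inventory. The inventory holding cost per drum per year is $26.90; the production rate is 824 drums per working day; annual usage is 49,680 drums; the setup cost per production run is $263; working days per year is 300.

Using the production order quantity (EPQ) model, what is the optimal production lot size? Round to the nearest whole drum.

d = 49,680/300 = 165.6000 drums/day;  effective holding cost H(1 − d/p) = 26.9·(1 − 165.6000/824) = 21.49388
Q* = √(2DS / H_eff) = √(2·49,680·263 / 21.49388) ≈ 1,102.62

1,103 drums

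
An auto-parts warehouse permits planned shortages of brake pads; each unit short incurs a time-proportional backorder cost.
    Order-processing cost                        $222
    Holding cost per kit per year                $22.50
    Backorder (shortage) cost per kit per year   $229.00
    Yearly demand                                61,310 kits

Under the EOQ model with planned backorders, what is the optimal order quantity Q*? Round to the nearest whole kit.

1,153 kits

Q* = √(2DS/H) · √((H + b)/b)
   = √(2 × 61,310 × 222 / 22.5) · √((22.5 + 229) / 229)
   = 1,099.932 × 1.0480 ≈ 1,152.70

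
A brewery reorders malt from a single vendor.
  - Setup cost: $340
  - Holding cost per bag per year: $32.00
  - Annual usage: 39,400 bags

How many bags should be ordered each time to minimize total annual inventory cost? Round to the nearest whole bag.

EOQ = √(2DS/H) = √(2 × 39,400 × 340 / 32)
    = √(837,250.00) ≈ 915.01

915 bags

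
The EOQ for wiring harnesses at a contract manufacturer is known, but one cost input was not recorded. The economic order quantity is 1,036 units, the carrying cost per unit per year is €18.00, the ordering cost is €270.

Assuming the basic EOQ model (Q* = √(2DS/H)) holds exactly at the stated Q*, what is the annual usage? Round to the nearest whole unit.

35,777 units per year

Since Q* = (2DS/H)^½, squaring gives Q*²·H = 2DS.
D = Q²H / (2S) = 1,036² × 18 / (2 × 270) = 35,776.53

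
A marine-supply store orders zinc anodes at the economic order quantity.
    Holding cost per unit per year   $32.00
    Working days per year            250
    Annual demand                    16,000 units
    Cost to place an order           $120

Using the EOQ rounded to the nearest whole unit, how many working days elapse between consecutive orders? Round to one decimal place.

Q* = √(2·D·S / H) = √(2·16,000·120 / 32) = √120,000.0 ≈ 346.41 → Q = 346 units
T = Q/D × 250 days = 346/16,000 × 250 = 5.406 days

5.4 days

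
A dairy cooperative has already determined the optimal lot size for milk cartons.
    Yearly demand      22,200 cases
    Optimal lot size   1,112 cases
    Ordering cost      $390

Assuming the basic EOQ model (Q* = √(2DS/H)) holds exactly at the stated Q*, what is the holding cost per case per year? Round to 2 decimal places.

EOQ relation: Q² = 2DS/H, so rearrange for the unknown.
H = 2DS / Q² = 2 × 22,200 × 390 / 1,112² = 14.0035

$14.00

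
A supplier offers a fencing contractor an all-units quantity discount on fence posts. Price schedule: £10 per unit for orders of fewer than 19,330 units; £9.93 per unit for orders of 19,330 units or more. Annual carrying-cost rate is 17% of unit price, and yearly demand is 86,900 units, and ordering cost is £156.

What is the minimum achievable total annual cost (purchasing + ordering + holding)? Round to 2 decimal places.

H₁ = 17%×£10 = £1.7000;  H₂ = 17%×£9.93 = £1.6881
EOQ₁ = √(2×86,900×156/1.7000) = 3,993.58  (< 19,330, feasible at tier 1)
EOQ₂ = √(2×86,900×156/1.6881) = 4,007.63  (< 19,330 → use Q = 19,330 at tier-2 price)
TC(tier 1 (EOQ₁), Q≈3,993.6) = £875,789.09
TC(tier 2, Q≈19,330.0) = £879,933.80
Minimum at tier 1 (EOQ₁): £875,789.09

£875,789.09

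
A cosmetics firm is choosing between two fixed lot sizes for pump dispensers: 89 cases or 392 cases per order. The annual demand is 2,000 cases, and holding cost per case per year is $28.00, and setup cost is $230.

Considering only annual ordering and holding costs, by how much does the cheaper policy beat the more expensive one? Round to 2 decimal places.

For each Q, cost = (D/Q)·S + (Q/2)·H.
TC(89) = (2,000/89)×230 + (89/2)×28 = $6,414.54
TC(392) = (2,000/392)×230 + (392/2)×28 = $6,661.47
Lots of 89 are cheaper by $246.93.

$246.93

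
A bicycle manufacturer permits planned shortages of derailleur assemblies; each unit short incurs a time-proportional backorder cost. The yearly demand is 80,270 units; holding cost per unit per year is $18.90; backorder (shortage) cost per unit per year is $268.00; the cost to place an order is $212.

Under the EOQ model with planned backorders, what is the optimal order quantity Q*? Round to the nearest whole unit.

Basic EOQ = √(2·80,270·212/18.9) = 1,341.926
Backorder adjustment √((H+b)/b) = √((18.9+268)/268) = 1.0347
Q* = 1,341.926 × 1.0347 ≈ 1,388.44

1,388 units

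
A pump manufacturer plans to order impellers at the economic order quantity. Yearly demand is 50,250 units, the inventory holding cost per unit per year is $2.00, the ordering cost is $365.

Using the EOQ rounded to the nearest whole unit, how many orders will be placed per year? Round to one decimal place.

11.7 orders per year

Optimal lot size Q* = (2 × 50,250 × $365 / $2)^½ ≈ 4,282.67 → Q = 4,283
N = D/Q = 50,250/4,283 ≈ 11.732 orders/yr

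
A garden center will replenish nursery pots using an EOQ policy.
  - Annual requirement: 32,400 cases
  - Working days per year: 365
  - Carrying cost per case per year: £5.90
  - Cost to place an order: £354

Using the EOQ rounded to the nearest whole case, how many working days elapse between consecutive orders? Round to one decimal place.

Q* = √(2·D·S / H) = √(2·32,400·354 / 5.9) = √3,888,000.0 ≈ 1,971.80 → Q = 1,972 cases
T = Q/D × 365 days = 1,972/32,400 × 365 = 22.215 days

22.2 days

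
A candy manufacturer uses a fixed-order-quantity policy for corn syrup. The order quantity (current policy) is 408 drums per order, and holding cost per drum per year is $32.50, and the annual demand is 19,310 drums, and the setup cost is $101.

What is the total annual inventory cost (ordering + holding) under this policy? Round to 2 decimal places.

$11,410.17

Ordering: D/Q × S = 19,310/408 × $101 = $4,780.17
Holding:  Q/2 × H = 408/2 × $32.5 = $6,630.00
Total = $4,780.17 + $6,630.00 = $11,410.17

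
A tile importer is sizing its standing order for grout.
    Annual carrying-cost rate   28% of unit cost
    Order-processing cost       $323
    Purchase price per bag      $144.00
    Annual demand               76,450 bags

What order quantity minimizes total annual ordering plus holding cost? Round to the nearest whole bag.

1,107 bags

Holding cost per bag per year: H = 28% × $144 = $40.3200
Optimal lot size Q* = (2 × 76,450 × $323 / $40.32)^½ ≈ 1,106.74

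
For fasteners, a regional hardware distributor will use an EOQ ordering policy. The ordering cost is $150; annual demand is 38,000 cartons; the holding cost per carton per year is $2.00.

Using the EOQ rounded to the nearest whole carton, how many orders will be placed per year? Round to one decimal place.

Q* = √(2·D·S / H) = √(2·38,000·150 / 2) = √5,700,000.0 ≈ 2,387.47 → Q = 2,387
Orders per year = D/Q = 38,000 / 2,387 = 15.920

15.9 orders per year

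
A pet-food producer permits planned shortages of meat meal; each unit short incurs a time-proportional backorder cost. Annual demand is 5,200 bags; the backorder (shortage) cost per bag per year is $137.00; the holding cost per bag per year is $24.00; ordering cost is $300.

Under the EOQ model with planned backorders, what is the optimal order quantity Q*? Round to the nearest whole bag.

Q* = √(2DS/H) · √((H + b)/b)
   = √(2 × 5,200 × 300 / 24) · √((24 + 137) / 137)
   = 360.555 × 1.0841 ≈ 390.86

391 bags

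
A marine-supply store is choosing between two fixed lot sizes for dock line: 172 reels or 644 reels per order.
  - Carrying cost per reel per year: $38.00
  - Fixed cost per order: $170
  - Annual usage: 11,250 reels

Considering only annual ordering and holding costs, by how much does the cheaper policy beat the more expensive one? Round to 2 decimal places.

$818.53

TC(Q) = (D/Q)S + (Q/2)H
TC(172) = (11,250/172)×170 + (172/2)×38 = $14,387.19
TC(644) = (11,250/644)×170 + (644/2)×38 = $15,205.72
|ΔTC| = |$14,387.19 − $15,205.72| = $818.53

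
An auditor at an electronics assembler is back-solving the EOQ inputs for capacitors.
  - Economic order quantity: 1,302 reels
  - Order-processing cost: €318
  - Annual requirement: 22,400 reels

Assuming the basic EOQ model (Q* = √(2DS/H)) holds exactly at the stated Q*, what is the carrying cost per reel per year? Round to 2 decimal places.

€8.40

Since Q* = (2DS/H)^½, squaring gives Q*²·H = 2DS.
H = 2DS / Q² = 2 × 22,400 × 318 / 1,302² = 8.4039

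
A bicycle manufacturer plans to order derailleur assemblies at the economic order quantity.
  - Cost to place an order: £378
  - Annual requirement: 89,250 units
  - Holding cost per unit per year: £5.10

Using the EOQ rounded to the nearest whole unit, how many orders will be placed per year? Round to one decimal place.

2DS/H = 2·89,250·378/5.1 = 13,230,000.00
EOQ = √13,230,000.00 ≈ 3,637.31 → Q = 3,637
Orders per year = D/Q = 89,250 / 3,637 = 24.539

24.5 orders per year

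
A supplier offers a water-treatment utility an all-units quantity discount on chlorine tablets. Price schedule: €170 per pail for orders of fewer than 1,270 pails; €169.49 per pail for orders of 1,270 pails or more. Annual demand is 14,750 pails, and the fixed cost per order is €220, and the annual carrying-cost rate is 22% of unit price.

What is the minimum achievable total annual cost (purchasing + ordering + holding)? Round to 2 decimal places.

€2,523,079.67

H₁ = 22%×€170 = €37.4000;  H₂ = 22%×€169.49 = €37.2878
EOQ₁ = √(2×14,750×220/37.4000) = 416.57  (< 1,270, feasible at tier 1)
EOQ₂ = √(2×14,750×220/37.2878) = 417.19  (< 1,270 → use Q = 1,270 at tier-2 price)
TC(tier 1 (EOQ₁), Q≈416.6) = €2,523,079.67
TC(tier 2, Q≈1,270.0) = €2,526,210.37
Minimum at tier 1 (EOQ₁): €2,523,079.67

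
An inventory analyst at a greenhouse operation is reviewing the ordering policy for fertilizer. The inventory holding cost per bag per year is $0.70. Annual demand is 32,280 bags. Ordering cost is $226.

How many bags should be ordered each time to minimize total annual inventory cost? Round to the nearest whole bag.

4,565 bags

Optimal lot size Q* = (2 × 32,280 × $226 / $0.7)^½ ≈ 4,565.49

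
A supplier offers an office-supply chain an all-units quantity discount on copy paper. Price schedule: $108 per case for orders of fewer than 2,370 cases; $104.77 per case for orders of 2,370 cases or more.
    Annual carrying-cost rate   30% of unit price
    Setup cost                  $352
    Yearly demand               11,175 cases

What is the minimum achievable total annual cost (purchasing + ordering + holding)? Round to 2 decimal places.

$1,209,710.23

H₁ = 30%×$108 = $32.4000;  H₂ = 30%×$104.77 = $31.4310
EOQ₁ = √(2×11,175×352/32.4000) = 492.76  (< 2,370, feasible at tier 1)
EOQ₂ = √(2×11,175×352/31.4310) = 500.30  (< 2,370 → use Q = 2,370 at tier-2 price)
TC(tier 1 (EOQ₁), Q≈492.8) = $1,222,865.50
TC(tier 2, Q≈2,370.0) = $1,209,710.23
Minimum at tier 2: $1,209,710.23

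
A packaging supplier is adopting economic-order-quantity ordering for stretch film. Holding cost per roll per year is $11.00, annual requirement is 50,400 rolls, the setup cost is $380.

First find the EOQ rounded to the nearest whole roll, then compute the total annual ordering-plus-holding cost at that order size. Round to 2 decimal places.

$20,526.67

Optimal lot size Q* = (2 × 50,400 × $380 / $11)^½ ≈ 1,866.06 → Q = 1,866 rolls
Orders/yr = 50,400/1,866 = 27.010; ordering cost = 27.010 × $380 = $10,263.67
Average inventory = 1,866/2 = 933; holding cost = 933 × $11 = $10,263.00
Total = $10,263.67 + $10,263.00 = $20,526.67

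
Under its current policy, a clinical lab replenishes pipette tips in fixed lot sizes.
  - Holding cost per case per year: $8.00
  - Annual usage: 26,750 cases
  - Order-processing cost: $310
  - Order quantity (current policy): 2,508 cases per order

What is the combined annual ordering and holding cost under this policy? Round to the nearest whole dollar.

$13,338

Ordering: D/Q × S = 26,750/2,508 × $310 = $3,306.42
Holding:  Q/2 × H = 2,508/2 × $8 = $10,032.00
Total = $3,306.42 + $10,032.00 = $13,338.42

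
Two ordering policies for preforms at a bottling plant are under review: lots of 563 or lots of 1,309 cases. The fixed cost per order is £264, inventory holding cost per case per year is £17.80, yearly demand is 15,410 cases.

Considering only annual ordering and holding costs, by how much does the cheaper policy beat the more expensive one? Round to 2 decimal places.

£2,521.30

For each Q, cost = (D/Q)·S + (Q/2)·H.
TC(563) = (15,410/563)×264 + (563/2)×17.8 = £12,236.70
TC(1,309) = (15,410/1,309)×264 + (1,309/2)×17.8 = £14,758.00
|ΔTC| = |£12,236.70 − £14,758.00| = £2,521.30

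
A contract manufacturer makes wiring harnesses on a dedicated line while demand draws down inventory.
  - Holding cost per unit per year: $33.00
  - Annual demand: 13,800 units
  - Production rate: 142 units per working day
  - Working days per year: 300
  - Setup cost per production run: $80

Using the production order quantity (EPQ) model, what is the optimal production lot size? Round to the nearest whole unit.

315 units

d = 13,800/300 = 46.0000 units/day;  effective holding cost H(1 − d/p) = 33·(1 − 46.0000/142) = 22.30986
Q* = √(2DS / H_eff) = √(2·13,800·80 / 22.30986) ≈ 314.59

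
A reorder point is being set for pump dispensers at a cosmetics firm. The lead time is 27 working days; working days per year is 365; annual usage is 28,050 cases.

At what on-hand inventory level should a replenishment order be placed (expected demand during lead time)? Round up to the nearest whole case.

2,075 cases

Daily demand d = 28,050 / 365 = 76.849 cases/day
Demand during lead time = 76.849 × 27 = 2,074.93
Reorder point = 2,074.93 → round up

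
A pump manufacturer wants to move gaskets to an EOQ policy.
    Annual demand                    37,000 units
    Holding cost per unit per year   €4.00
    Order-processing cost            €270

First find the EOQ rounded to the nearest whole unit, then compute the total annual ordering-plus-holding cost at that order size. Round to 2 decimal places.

€8,939.80

Q* = √(2·D·S / H) = √(2·37,000·270 / 4) = √4,995,000.0 ≈ 2,234.95 → Q = 2,235 units
Orders/yr = 37,000/2,235 = 16.555; ordering cost = 16.555 × €270 = €4,469.80
Average inventory = 2,235/2 = 1117.5; holding cost = 1117.5 × €4 = €4,470.00
Total = €4,469.80 + €4,470.00 = €8,939.80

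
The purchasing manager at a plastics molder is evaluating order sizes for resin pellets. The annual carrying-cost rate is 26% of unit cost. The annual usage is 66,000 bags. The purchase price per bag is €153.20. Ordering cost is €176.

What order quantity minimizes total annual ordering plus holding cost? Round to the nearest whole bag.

764 bags

Carrying cost H = €153.2 × 26% = €39.8320/bag/yr
2DS/H = 2·66,000·176/39.832 = 583,249.65
EOQ = √583,249.65 ≈ 763.71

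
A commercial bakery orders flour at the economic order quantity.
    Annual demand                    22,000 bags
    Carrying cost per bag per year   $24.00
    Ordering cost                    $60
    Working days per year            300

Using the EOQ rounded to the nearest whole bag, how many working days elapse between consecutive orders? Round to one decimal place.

4.5 days

Q* = √(2·D·S / H) = √(2·22,000·60 / 24) = √110,000.0 ≈ 331.66 → Q = 332 bags
T = Q/D × 300 days = 332/22,000 × 300 = 4.527 days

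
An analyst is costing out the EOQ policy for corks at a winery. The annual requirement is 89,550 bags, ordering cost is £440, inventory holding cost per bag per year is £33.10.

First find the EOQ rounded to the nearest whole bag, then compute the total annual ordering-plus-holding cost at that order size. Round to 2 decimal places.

£51,072.62

Q* = √(2·D·S / H) = √(2·89,550·440 / 33.1) = √2,380,785.5 ≈ 1,542.98 → Q = 1,543 bags
Ordering: D/Q × S = 89,550/1,543 × £440 = £25,535.97
Holding:  Q/2 × H = 1,543/2 × £33.1 = £25,536.65
Total = £25,535.97 + £25,536.65 = £51,072.62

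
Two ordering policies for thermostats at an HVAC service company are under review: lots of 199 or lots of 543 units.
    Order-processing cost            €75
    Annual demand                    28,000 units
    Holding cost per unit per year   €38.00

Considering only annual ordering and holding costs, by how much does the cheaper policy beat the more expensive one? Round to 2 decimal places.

Annual cost at Q: ordering D·S/Q plus holding Q·H/2.
TC(199) = (28,000/199)×75 + (199/2)×38 = €14,333.76
TC(543) = (28,000/543)×75 + (543/2)×38 = €14,184.40
Cheaper: Q = 543.  Difference = €149.36

€149.36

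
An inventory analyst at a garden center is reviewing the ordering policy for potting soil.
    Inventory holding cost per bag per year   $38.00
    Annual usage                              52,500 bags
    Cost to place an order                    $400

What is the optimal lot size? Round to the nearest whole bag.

2DS/H = 2·52,500·400/38 = 1,105,263.16
EOQ = √1,105,263.16 ≈ 1,051.31

1,051 bags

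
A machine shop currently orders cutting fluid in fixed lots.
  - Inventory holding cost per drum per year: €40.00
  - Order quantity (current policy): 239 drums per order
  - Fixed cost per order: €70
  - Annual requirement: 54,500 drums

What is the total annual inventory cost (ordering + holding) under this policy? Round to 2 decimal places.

Ordering: D/Q × S = 54,500/239 × €70 = €15,962.34
Holding:  Q/2 × H = 239/2 × €40 = €4,780.00
Total = €15,962.34 + €4,780.00 = €20,742.34

€20,742.34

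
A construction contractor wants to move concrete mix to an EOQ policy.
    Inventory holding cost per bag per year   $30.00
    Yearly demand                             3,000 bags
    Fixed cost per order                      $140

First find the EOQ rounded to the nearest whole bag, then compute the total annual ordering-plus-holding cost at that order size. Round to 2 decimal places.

2DS/H = 2·3,000·140/30 = 28,000.00
EOQ = √28,000.00 ≈ 167.33 → Q = 167 bags
Annual ordering cost = (D/Q)·S = (3,000/167) × 140 = $2,514.97
Annual holding cost  = (Q/2)·H = (167/2) × 30 = $2,505.00
Total = $2,514.97 + $2,505.00 = $5,019.97

$5,019.97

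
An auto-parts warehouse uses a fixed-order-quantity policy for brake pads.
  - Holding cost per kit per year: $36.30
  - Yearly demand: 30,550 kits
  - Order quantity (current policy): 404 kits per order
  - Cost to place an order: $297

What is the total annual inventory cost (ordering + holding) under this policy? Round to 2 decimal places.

Annual ordering cost = (D/Q)·S = (30,550/404) × 297 = $22,458.79
Annual holding cost  = (Q/2)·H = (404/2) × 36.3 = $7,332.60
Total = $22,458.79 + $7,332.60 = $29,791.39

$29,791.39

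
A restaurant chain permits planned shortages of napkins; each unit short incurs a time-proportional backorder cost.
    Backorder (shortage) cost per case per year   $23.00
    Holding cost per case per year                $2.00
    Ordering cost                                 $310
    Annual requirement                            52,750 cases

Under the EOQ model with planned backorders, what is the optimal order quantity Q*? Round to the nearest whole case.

4,216 cases

Q* = √(2DS/H) · √((H + b)/b)
   = √(2 × 52,750 × 310 / 2) · √((2 + 23) / 23)
   = 4,043.822 × 1.0426 ≈ 4,215.98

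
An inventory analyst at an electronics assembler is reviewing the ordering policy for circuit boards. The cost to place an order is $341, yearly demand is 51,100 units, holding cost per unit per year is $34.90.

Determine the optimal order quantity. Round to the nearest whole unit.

999 units

Optimal lot size Q* = (2 × 51,100 × $341 / $34.9)^½ ≈ 999.29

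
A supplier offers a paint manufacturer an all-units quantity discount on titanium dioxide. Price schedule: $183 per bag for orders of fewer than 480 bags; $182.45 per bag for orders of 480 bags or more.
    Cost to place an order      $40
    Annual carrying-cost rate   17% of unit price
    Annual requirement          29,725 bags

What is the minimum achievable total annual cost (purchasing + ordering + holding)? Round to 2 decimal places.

H₁ = 17%×$183 = $31.1100;  H₂ = 17%×$182.45 = $31.0165
EOQ₁ = √(2×29,725×40/31.1100) = 276.48  (< 480, feasible at tier 1)
EOQ₂ = √(2×29,725×40/31.0165) = 276.89  (< 480 → use Q = 480 at tier-2 price)
TC(tier 1 (EOQ₁), Q≈276.5) = $5,448,276.14
TC(tier 2, Q≈480.0) = $5,433,247.29
Minimum at tier 2: $5,433,247.29

$5,433,247.29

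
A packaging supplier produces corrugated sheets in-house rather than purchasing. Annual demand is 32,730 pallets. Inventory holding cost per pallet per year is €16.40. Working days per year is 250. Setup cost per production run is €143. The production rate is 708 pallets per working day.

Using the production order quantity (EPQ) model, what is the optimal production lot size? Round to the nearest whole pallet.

837 pallets

d = 32,730/250 = 130.9200 pallets/day;  effective holding cost H(1 − d/p) = 16.4·(1 − 130.9200/708) = 13.36739
Q* = √(2DS / H_eff) = √(2·32,730·143 / 13.36739) ≈ 836.82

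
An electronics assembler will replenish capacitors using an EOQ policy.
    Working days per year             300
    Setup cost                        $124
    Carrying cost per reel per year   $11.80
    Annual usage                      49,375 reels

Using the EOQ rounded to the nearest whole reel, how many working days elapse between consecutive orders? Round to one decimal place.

EOQ = √(2DS/H) = √(2 × 49,375 × 124 / 11.8)
    = √(1,037,711.86) ≈ 1,018.68 → Q = 1,019 reels
Days between orders = 300 / (D/Q) = 300 / 48.454 ≈ 6.191

6.2 days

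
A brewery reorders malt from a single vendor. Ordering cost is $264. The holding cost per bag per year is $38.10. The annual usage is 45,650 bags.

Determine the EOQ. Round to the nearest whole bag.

Optimal lot size Q* = (2 × 45,650 × $264 / $38.1)^½ ≈ 795.38

795 bags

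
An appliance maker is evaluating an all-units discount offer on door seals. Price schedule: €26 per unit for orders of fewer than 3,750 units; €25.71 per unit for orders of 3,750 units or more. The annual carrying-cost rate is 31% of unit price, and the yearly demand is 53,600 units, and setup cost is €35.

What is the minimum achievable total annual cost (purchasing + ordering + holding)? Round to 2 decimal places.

€1,393,500.20

H₁ = 31%×€26 = €8.0600;  H₂ = 31%×€25.71 = €7.9701
EOQ₁ = √(2×53,600×35/8.0600) = 682.28  (< 3,750, feasible at tier 1)
EOQ₂ = √(2×53,600×35/7.9701) = 686.12  (< 3,750 → use Q = 3,750 at tier-2 price)
TC(tier 1 (EOQ₁), Q≈682.3) = €1,399,099.19
TC(tier 2, Q≈3,750.0) = €1,393,500.20
Minimum at tier 2: €1,393,500.20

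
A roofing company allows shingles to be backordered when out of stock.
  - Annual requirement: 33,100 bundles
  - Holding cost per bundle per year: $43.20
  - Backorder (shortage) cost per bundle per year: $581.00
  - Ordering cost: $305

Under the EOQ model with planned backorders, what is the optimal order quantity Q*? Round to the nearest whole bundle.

Basic EOQ = √(2·33,100·305/43.2) = 683.655
Backorder adjustment √((H+b)/b) = √((43.2+581)/581) = 1.0365
Q* = 683.655 × 1.0365 ≈ 708.62

709 bundles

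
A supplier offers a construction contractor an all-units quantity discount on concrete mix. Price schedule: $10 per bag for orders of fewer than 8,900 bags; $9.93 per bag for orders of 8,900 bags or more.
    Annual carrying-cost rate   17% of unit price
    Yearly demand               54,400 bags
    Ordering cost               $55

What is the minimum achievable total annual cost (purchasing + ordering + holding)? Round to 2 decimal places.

H₁ = 17%×$10 = $1.7000;  H₂ = 17%×$9.93 = $1.6881
EOQ₁ = √(2×54,400×55/1.7000) = 1,876.17  (< 8,900, feasible at tier 1)
EOQ₂ = √(2×54,400×55/1.6881) = 1,882.77  (< 8,900 → use Q = 8,900 at tier-2 price)
TC(tier 1 (EOQ₁), Q≈1,876.2) = $547,189.48
TC(tier 2, Q≈8,900.0) = $548,040.22
Minimum at tier 1 (EOQ₁): $547,189.48

$547,189.48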